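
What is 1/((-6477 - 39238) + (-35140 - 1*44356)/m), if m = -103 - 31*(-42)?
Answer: -1199/54891781 ≈ -2.1843e-5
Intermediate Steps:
m = 1199 (m = -103 + 1302 = 1199)
1/((-6477 - 39238) + (-35140 - 1*44356)/m) = 1/((-6477 - 39238) + (-35140 - 1*44356)/1199) = 1/(-45715 + (-35140 - 44356)*(1/1199)) = 1/(-45715 - 79496*1/1199) = 1/(-45715 - 79496/1199) = 1/(-54891781/1199) = -1199/54891781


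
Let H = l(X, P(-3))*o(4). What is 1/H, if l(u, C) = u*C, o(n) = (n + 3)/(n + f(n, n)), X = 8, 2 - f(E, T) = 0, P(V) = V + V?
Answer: -1/56 ≈ -0.017857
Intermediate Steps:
P(V) = 2*V
f(E, T) = 2 (f(E, T) = 2 - 1*0 = 2 + 0 = 2)
o(n) = (3 + n)/(2 + n) (o(n) = (n + 3)/(n + 2) = (3 + n)/(2 + n))
l(u, C) = C*u
H = -56 (H = ((2*(-3))*8)*((3 + 4)/(2 + 4)) = (-6*8)*(7/6) = -8*7 = -48*7/6 = -56)
1/H = 1/(-56) = -1/56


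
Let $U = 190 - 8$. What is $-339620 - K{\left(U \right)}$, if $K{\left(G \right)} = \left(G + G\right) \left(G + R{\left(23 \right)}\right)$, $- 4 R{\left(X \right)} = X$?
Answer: $-403775$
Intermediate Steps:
$U = 182$ ($U = 190 - 8 = 182$)
$R{\left(X \right)} = - \frac{X}{4}$
$K{\left(G \right)} = 2 G \left(- \frac{23}{4} + G\right)$ ($K{\left(G \right)} = \left(G + G\right) \left(G - \frac{23}{4}\right) = 2 G \left(G - \frac{23}{4}\right) = 2 G \left(- \frac{23}{4} + G\right)$)
$-339620 - K{\left(U \right)} = -339620 - \frac{1}{2} \cdot 182 \left(-23 + 4 \cdot 182\right) = -339620 - \frac{1}{2} \cdot 182 \left(-23 + 728\right) = -339620 - \frac{1}{2} \cdot 182 \cdot 705 = -339620 - 64155 = -403775$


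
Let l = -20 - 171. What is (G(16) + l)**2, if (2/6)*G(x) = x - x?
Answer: 36481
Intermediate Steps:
G(x) = 0 (G(x) = 3*(x - x) = 3*0 = 0)
l = -191
(G(16) + l)**2 = (0 - 191)**2 = (-191)**2 = 36481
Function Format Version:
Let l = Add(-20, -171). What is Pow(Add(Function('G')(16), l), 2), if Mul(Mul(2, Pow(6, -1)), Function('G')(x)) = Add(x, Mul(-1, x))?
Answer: 36481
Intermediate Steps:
Function('G')(x) = 0 (Function('G')(x) = Mul(3, Add(x, Mul(-1, x))) = Mul(3, 0) = 0)
l = -191
Pow(Add(Function('G')(16), l), 2) = Pow(Add(0, -191), 2) = Pow(-191, 2) = 36481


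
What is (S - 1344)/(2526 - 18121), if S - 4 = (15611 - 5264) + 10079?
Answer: -19086/15595 ≈ -1.2239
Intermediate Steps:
S = 20430 (S = 4 + ((15611 - 5264) + 10079) = 4 + (10347 + 10079) = 4 + 20426 = 20430)
(S - 1344)/(2526 - 18121) = (20430 - 1344)/(2526 - 18121) = 19086/(-15595) = 19086*(-1/15595) = -19086/15595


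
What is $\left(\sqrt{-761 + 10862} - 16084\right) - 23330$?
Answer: $-39414 + \sqrt{10101} \approx -39314.0$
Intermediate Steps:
$\left(\sqrt{-761 + 10862} - 16084\right) - 23330 = \left(\sqrt{10101} - 16084\right) - 23330 = \left(-16084 + \sqrt{10101}\right) - 23330 = -39414 + \sqrt{10101}$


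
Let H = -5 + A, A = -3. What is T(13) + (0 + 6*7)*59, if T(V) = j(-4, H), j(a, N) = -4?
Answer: 2474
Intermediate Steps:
H = -8 (H = -5 - 3 = -8)
T(V) = -4
T(13) + (0 + 6*7)*59 = -4 + (0 + 6*7)*59 = -4 + (0 + 42)*59 = -4 + 42*59 = -4 + 2478 = 2474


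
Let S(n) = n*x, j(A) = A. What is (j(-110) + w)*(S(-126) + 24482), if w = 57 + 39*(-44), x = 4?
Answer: -42417082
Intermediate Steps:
w = -1659 (w = 57 - 1716 = -1659)
S(n) = 4*n (S(n) = n*4 = 4*n)
(j(-110) + w)*(S(-126) + 24482) = (-110 - 1659)*(4*(-126) + 24482) = -1769*(-504 + 24482) = -1769*23978 = -42417082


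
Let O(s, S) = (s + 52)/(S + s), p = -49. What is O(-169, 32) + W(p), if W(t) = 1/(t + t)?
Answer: 11329/13426 ≈ 0.84381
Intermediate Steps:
W(t) = 1/(2*t)
O(s, S) = (52 + s)/(S + s)
O(-169, 32) + W(p) = (52 - 169)/(32 - 169) + (½)/(-49) = -117/(-137) + (½)*(-1/49) = -1/137*(-117) - 1/98 = 117/137 - 1/98 = 11329/13426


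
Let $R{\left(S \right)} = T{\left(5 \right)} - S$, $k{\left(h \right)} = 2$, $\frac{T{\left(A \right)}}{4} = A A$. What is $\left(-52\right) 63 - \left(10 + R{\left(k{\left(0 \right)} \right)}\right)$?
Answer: $-3384$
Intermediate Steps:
$T{\left(A \right)} = 4 A^{2}$ ($T{\left(A \right)} = 4 A A = 4 A^{2}$)
$R{\left(S \right)} = 100 - S$ ($R{\left(S \right)} = 4 \cdot 5^{2} - S = 4 \cdot 25 - S = 100 - S$)
$\left(-52\right) 63 - \left(10 + R{\left(k{\left(0 \right)} \right)}\right) = \left(-52\right) 63 - \left(110 - 2\right) = -3276 - 108 = -3384$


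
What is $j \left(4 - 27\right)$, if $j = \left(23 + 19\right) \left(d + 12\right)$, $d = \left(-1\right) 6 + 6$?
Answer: $-11592$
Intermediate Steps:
$d = 0$ ($d = -6 + 6 = 0$)
$j = 504$ ($j = \left(23 + 19\right) \left(0 + 12\right) = 42 \cdot 12 = 504$)
$j \left(4 - 27\right) = 504 \left(4 - 27\right) = 504 \left(-23\right) = -11592$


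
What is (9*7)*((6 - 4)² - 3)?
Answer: 63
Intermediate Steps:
(9*7)*((6 - 4)² - 3) = 63*(2² - 3) = 63*(4 - 3) = 63*1 = 63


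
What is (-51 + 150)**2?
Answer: 9801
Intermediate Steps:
(-51 + 150)**2 = 99**2 = 9801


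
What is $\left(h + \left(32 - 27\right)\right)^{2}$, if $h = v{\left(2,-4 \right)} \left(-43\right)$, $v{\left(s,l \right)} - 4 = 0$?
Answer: $27889$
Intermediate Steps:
$v{\left(s,l \right)} = 4$ ($v{\left(s,l \right)} = 4 + 0 = 4$)
$h = -172$ ($h = 4 \left(-43\right) = -172$)
$\left(h + \left(32 - 27\right)\right)^{2} = \left(-172 + \left(32 - 27\right)\right)^{2} = \left(-172 + 5\right)^{2} = \left(-167\right)^{2} = 27889$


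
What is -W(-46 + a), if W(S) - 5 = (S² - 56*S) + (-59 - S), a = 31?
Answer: -1026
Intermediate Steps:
W(S) = -54 + S² - 57*S (W(S) = 5 + ((S² - 56*S) + (-59 - S)) = 5 + (-59 + S² - 57*S) = -54 + S² - 57*S)
-W(-46 + a) = -(-54 + (-46 + 31)² - 57*(-46 + 31)) = -(-54 + (-15)² - 57*(-15)) = -(-54 + 225 + 855) = -1*1026 = -1026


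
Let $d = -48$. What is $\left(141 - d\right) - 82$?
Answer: $107$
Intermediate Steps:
$\left(141 - d\right) - 82 = \left(141 - -48\right) - 82 = \left(141 + 48\right) - 82 = 189 - 82 = 107$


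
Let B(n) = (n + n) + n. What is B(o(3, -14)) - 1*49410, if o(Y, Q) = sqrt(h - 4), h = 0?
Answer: -49410 + 6*I ≈ -49410.0 + 6.0*I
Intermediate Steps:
o(Y, Q) = 2*I (o(Y, Q) = sqrt(0 - 4) = sqrt(-4) = 2*I)
B(n) = 3*n (B(n) = 2*n + n = 3*n)
B(o(3, -14)) - 1*49410 = 3*(2*I) - 1*49410 = 6*I - 49410 = -49410 + 6*I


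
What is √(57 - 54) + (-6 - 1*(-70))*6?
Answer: 384 + √3 ≈ 385.73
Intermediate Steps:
√(57 - 54) + (-6 - 1*(-70))*6 = √3 + (-6 + 70)*6 = √3 + 64*6 = √3 + 384 = 384 + √3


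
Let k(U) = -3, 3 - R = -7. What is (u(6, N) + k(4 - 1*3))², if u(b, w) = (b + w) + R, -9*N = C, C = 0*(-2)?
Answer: 169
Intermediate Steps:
R = 10 (R = 3 - 1*(-7) = 3 + 7 = 10)
C = 0
N = 0 (N = -⅑*0 = 0)
u(b, w) = 10 + b + w (u(b, w) = (b + w) + 10 = 10 + b + w)
(u(6, N) + k(4 - 1*3))² = ((10 + 6 + 0) - 3)² = (16 - 3)² = 13² = 169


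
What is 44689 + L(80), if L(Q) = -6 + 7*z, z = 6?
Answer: 44725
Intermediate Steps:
L(Q) = 36 (L(Q) = -6 + 7*6 = -6 + 42 = 36)
44689 + L(80) = 44689 + 36 = 44725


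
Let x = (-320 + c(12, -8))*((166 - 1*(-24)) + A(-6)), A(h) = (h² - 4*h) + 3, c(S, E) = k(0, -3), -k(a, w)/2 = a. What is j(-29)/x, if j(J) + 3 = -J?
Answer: -13/40480 ≈ -0.00032115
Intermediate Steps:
k(a, w) = -2*a
c(S, E) = 0 (c(S, E) = -2*0 = 0)
j(J) = -3 - J
A(h) = 3 + h² - 4*h
x = -80960 (x = (-320 + 0)*((166 - 1*(-24)) + (3 + (-6)² - 4*(-6))) = -320*((166 + 24) + (3 + 36 + 24)) = -320*(190 + 63) = -320*253 = -80960)
j(-29)/x = (-3 - 1*(-29))/(-80960) = (-3 + 29)*(-1/80960) = 26*(-1/80960) = -13/40480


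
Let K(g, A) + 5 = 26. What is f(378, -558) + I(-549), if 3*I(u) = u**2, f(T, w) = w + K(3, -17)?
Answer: 99930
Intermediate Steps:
K(g, A) = 21 (K(g, A) = -5 + 26 = 21)
f(T, w) = 21 + w (f(T, w) = w + 21 = 21 + w)
I(u) = u**2/3
f(378, -558) + I(-549) = (21 - 558) + (1/3)*(-549)**2 = -537 + (1/3)*301401 = -537 + 100467 = 99930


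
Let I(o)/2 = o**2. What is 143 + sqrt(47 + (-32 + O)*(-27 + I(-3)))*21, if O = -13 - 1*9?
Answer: 143 + 21*sqrt(533) ≈ 627.82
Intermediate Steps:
O = -22 (O = -13 - 9 = -22)
I(o) = 2*o**2
143 + sqrt(47 + (-32 + O)*(-27 + I(-3)))*21 = 143 + sqrt(47 + (-32 - 22)*(-27 + 2*(-3)**2))*21 = 143 + sqrt(47 - 54*(-27 + 2*9))*21 = 143 + sqrt(47 - 54*(-27 + 18))*21 = 143 + sqrt(47 - 54*(-9))*21 = 143 + sqrt(47 + 486)*21 = 143 + sqrt(533)*21 = 143 + 21*sqrt(533)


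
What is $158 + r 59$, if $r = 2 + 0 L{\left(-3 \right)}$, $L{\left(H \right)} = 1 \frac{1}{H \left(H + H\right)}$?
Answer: $276$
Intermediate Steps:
$L{\left(H \right)} = \frac{1}{2 H^{2}}$ ($L{\left(H \right)} = 1 \frac{1}{H 2 H} = 1 \frac{1}{2 H^{2}} = \frac{1}{2 H^{2}}$)
$r = 2$ ($r = 2 + 0 \frac{1}{2 \cdot 9} = 2 + 0 \cdot \frac{1}{2} \cdot \frac{1}{9} = 2 + 0 \cdot \frac{1}{18} = 2 + 0 = 2$)
$158 + r 59 = 158 + 2 \cdot 59 = 158 + 118 = 276$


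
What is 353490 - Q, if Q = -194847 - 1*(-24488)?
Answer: 523849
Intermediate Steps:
Q = -170359 (Q = -194847 + 24488 = -170359)
353490 - Q = 353490 - 1*(-170359) = 353490 + 170359 = 523849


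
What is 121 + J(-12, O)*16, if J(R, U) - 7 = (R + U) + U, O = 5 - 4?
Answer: 73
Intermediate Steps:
O = 1
J(R, U) = 7 + R + 2*U (J(R, U) = 7 + ((R + U) + U) = 7 + (R + 2*U) = 7 + R + 2*U)
121 + J(-12, O)*16 = 121 + (7 - 12 + 2*1)*16 = 121 + (7 - 12 + 2)*16 = 121 - 3*16 = 121 - 48 = 73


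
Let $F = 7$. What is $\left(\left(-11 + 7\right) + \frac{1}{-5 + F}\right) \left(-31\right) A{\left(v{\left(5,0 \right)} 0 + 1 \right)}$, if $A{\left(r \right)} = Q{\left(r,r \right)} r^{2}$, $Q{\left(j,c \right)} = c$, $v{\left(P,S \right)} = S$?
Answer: $\frac{217}{2} \approx 108.5$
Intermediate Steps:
$A{\left(r \right)} = r^{3}$ ($A{\left(r \right)} = r r^{2} = r^{3}$)
$\left(\left(-11 + 7\right) + \frac{1}{-5 + F}\right) \left(-31\right) A{\left(v{\left(5,0 \right)} 0 + 1 \right)} = \left(\left(-11 + 7\right) + \frac{1}{-5 + 7}\right) \left(-31\right) \left(0 \cdot 0 + 1\right)^{3} = \left(-4 + \frac{1}{2}\right) \left(-31\right) \left(0 + 1\right)^{3} = \left(-4 + \frac{1}{2}\right) \left(-31\right) 1^{3} = \left(- \frac{7}{2}\right) \left(-31\right) 1 = \frac{217}{2} \cdot 1 = \frac{217}{2}$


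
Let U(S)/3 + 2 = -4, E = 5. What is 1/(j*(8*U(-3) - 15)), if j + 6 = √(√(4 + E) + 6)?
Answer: 1/477 ≈ 0.0020964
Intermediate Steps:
U(S) = -18 (U(S) = -6 + 3*(-4) = -6 - 12 = -18)
j = -3 (j = -6 + √(√(4 + 5) + 6) = -6 + √(√9 + 6) = -6 + √(3 + 6) = -6 + √9 = -6 + 3 = -3)
1/(j*(8*U(-3) - 15)) = 1/(-3*(8*(-18) - 15)) = 1/(-3*(-144 - 15)) = 1/(-3*(-159)) = 1/477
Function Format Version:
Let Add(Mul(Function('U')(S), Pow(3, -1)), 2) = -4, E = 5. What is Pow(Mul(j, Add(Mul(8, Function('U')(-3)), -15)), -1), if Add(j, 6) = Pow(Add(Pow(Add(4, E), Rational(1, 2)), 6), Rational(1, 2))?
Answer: Rational(1, 477) ≈ 0.0020964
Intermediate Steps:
Function('U')(S) = -18 (Function('U')(S) = Add(-6, Mul(3, -4)) = Add(-6, -12) = -18)
j = -3 (j = Add(-6, Pow(Add(Pow(Add(4, 5), Rational(1, 2)), 6), Rational(1, 2))) = Add(-6, Pow(Add(Pow(9, Rational(1, 2)), 6), Rational(1, 2))) = Add(-6, Pow(Add(3, 6), Rational(1, 2))) = Add(-6, Pow(9, Rational(1, 2))) = Add(-6, 3) = -3)
Pow(Mul(j, Add(Mul(8, Function('U')(-3)), -15)), -1) = Pow(Mul(-3, Add(Mul(8, -18), -15)), -1) = Pow(Mul(-3, Add(-144, -15)), -1) = Pow(Mul(-3, -159), -1) = Pow(477, -1) = Rational(1, 477)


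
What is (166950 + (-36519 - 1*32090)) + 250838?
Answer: 349179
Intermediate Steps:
(166950 + (-36519 - 1*32090)) + 250838 = (166950 + (-36519 - 32090)) + 250838 = (166950 - 68609) + 250838 = 98341 + 250838 = 349179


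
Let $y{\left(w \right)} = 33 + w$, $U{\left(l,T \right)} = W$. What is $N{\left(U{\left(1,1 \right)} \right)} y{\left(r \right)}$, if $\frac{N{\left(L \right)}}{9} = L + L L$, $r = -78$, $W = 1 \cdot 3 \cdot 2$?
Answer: $-17010$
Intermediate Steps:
$W = 6$ ($W = 3 \cdot 2 = 6$)
$U{\left(l,T \right)} = 6$
$N{\left(L \right)} = 9 L + 9 L^{2}$ ($N{\left(L \right)} = 9 \left(L + L L\right) = 9 \left(L + L^{2}\right) = 9 L + 9 L^{2}$)
$N{\left(U{\left(1,1 \right)} \right)} y{\left(r \right)} = 9 \cdot 6 \left(1 + 6\right) \left(33 - 78\right) = 9 \cdot 6 \cdot 7 \left(-45\right) = 378 \left(-45\right) = -17010$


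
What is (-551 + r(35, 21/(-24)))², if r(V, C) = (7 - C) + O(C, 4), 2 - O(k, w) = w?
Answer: 19018321/64 ≈ 2.9716e+5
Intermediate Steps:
O(k, w) = 2 - w
r(V, C) = 5 - C (r(V, C) = (7 - C) + (2 - 1*4) = (7 - C) + (2 - 4) = (7 - C) - 2 = 5 - C)
(-551 + r(35, 21/(-24)))² = (-551 + (5 - 21/(-24)))² = (-551 + (5 - 21*(-1)/24))² = (-551 + (5 - 1*(-7/8)))² = (-551 + (5 + 7/8))² = (-551 + 47/8)² = (-4361/8)² = 19018321/64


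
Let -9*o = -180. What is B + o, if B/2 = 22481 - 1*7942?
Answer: 29098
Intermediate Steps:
o = 20 (o = -1/9*(-180) = 20)
B = 29078 (B = 2*(22481 - 1*7942) = 2*(22481 - 7942) = 2*14539 = 29078)
B + o = 29078 + 20 = 29098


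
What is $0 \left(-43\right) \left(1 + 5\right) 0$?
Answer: $0$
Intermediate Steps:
$0 \left(-43\right) \left(1 + 5\right) 0 = 0 \cdot 6 \cdot 0 = 0 \cdot 0 = 0$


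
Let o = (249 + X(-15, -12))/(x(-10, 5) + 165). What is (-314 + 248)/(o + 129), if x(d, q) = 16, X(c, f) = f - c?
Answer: -3982/7867 ≈ -0.50616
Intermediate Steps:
o = 252/181 (o = (249 + (-12 - 1*(-15)))/(16 + 165) = (249 + (-12 + 15))/181 = (249 + 3)*(1/181) = 252*(1/181) = 252/181 ≈ 1.3923)
(-314 + 248)/(o + 129) = (-314 + 248)/(252/181 + 129) = -66/23601/181 = -66*181/23601 = -3982/7867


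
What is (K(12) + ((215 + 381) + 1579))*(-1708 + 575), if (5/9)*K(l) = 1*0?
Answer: -2464275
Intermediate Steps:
K(l) = 0 (K(l) = 9*(1*0)/5 = (9/5)*0 = 0)
(K(12) + ((215 + 381) + 1579))*(-1708 + 575) = (0 + ((215 + 381) + 1579))*(-1708 + 575) = (0 + (596 + 1579))*(-1133) = (0 + 2175)*(-1133) = 2175*(-1133) = -2464275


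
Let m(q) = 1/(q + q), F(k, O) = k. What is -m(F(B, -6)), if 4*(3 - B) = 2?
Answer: -1/5 ≈ -0.20000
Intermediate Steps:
B = 5/2 (B = 3 - 1/4*2 = 3 - 1/2 = 5/2 ≈ 2.5000)
m(q) = 1/(2*q)
-m(F(B, -6)) = -1/(2*5/2) = -2/(2*5) = -1*1/5 = -1/5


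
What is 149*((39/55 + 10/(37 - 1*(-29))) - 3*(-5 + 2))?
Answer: 242423/165 ≈ 1469.2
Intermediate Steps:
149*((39/55 + 10/(37 - 1*(-29))) - 3*(-5 + 2)) = 149*((39*(1/55) + 10/(37 + 29)) - 3*(-3)) = 149*((39/55 + 10/66) + 9) = 149*((39/55 + 10*(1/66)) + 9) = 149*((39/55 + 5/33) + 9) = 149*(142/165 + 9) = 149*(1627/165) = 242423/165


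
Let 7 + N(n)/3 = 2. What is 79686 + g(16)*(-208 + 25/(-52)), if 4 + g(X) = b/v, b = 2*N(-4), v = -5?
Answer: 2060995/26 ≈ 79269.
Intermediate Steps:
N(n) = -15 (N(n) = -21 + 3*2 = -21 + 6 = -15)
b = -30 (b = 2*(-15) = -30)
g(X) = 2 (g(X) = -4 - 30/(-5) = -4 - 30*(-⅕) = -4 + 6 = 2)
79686 + g(16)*(-208 + 25/(-52)) = 79686 + 2*(-208 + 25/(-52)) = 79686 + 2*(-208 + 25*(-1/52)) = 79686 + 2*(-208 - 25/52) = 79686 + 2*(-10841/52) = 79686 - 10841/26 = 2060995/26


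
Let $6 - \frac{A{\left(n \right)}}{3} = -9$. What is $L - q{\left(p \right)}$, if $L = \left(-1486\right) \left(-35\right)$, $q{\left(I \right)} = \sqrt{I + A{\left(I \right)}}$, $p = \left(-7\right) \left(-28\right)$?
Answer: $52010 - \sqrt{241} \approx 51995.0$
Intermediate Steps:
$p = 196$
$A{\left(n \right)} = 45$ ($A{\left(n \right)} = 18 - -27 = 18 + 27 = 45$)
$q{\left(I \right)} = \sqrt{45 + I}$ ($q{\left(I \right)} = \sqrt{I + 45} = \sqrt{45 + I}$)
$L = 52010$
$L - q{\left(p \right)} = 52010 - \sqrt{45 + 196} = 52010 - \sqrt{241}$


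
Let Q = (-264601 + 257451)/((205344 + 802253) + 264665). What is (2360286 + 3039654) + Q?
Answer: 3435069228565/636131 ≈ 5.3999e+6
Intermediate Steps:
Q = -3575/636131 (Q = -7150/(1007597 + 264665) = -7150/1272262 = -7150*1/1272262 = -3575/636131 ≈ -0.0056199)
(2360286 + 3039654) + Q = (2360286 + 3039654) - 3575/636131 = 5399940 - 3575/636131 = 3435069228565/636131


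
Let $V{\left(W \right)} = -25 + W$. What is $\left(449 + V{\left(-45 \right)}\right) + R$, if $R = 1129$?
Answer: $1508$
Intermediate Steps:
$\left(449 + V{\left(-45 \right)}\right) + R = \left(449 - 70\right) + 1129 = 379 + 1129 = 1508$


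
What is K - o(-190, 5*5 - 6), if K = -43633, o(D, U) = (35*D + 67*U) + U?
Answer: -38275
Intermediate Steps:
o(D, U) = 35*D + 68*U
K - o(-190, 5*5 - 6) = -43633 - (35*(-190) + 68*(5*5 - 6)) = -43633 - (-6650 + 68*(25 - 6)) = -43633 - (-6650 + 68*19) = -43633 - (-6650 + 1292) = -43633 - 1*(-5358) = -43633 + 5358 = -38275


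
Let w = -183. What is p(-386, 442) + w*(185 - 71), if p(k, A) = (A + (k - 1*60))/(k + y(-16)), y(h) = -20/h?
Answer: -32106602/1539 ≈ -20862.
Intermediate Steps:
p(k, A) = (-60 + A + k)/(5/4 + k) (p(k, A) = (A + (k - 1*60))/(k - 20/(-16)) = (A + (k - 60))/(k - 20*(-1/16)) = (A + (-60 + k))/(k + 5/4) = (-60 + A + k)/(5/4 + k))
p(-386, 442) + w*(185 - 71) = 4*(-60 + 442 - 386)/(5 + 4*(-386)) - 183*(185 - 71) = 4*(-4)/(5 - 1544) - 183*114 = 4*(-4)/(-1539) - 20862 = 4*(-1/1539)*(-4) - 20862 = 16/1539 - 20862 = -32106602/1539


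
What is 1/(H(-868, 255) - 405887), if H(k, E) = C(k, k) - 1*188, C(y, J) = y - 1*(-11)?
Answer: -1/406932 ≈ -2.4574e-6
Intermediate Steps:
C(y, J) = 11 + y (C(y, J) = y + 11 = 11 + y)
H(k, E) = -177 + k (H(k, E) = (11 + k) - 1*188 = (11 + k) - 188 = -177 + k)
1/(H(-868, 255) - 405887) = 1/((-177 - 868) - 405887) = 1/(-1045 - 405887) = 1/(-406932) = -1/406932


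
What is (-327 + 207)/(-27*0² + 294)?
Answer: -20/49 ≈ -0.40816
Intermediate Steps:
(-327 + 207)/(-27*0² + 294) = -120/(-27*0 + 294) = -120/(0 + 294) = -120/294 = -120*1/294 = -20/49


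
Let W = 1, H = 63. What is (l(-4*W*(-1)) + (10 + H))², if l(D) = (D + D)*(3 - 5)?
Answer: 3249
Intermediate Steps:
l(D) = -4*D (l(D) = (2*D)*(-2) = -4*D)
(l(-4*W*(-1)) + (10 + H))² = (-4*(-4*1)*(-1) + (10 + 63))² = (-(-16)*(-1) + 73)² = (-4*4 + 73)² = (-16 + 73)² = 57² = 3249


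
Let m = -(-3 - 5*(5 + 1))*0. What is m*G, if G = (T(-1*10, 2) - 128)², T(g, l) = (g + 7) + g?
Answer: 0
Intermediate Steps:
T(g, l) = 7 + 2*g (T(g, l) = (7 + g) + g = 7 + 2*g)
m = 0 (m = -(-3 - 5*6)*0 = -(-3 - 30)*0 = -(-33)*0 = -1*0 = 0)
G = 19881 (G = ((7 + 2*(-1*10)) - 128)² = ((7 + 2*(-10)) - 128)² = ((7 - 20) - 128)² = (-13 - 128)² = (-141)² = 19881)
m*G = 0*19881 = 0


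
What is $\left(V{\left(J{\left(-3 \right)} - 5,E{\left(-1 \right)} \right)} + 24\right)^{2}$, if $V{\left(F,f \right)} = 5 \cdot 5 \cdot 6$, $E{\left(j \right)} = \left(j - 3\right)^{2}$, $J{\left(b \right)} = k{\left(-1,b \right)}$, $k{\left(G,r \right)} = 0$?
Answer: $30276$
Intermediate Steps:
$J{\left(b \right)} = 0$
$E{\left(j \right)} = \left(-3 + j\right)^{2}$
$V{\left(F,f \right)} = 150$ ($V{\left(F,f \right)} = 25 \cdot 6 = 150$)
$\left(V{\left(J{\left(-3 \right)} - 5,E{\left(-1 \right)} \right)} + 24\right)^{2} = \left(150 + 24\right)^{2} = 174^{2} = 30276$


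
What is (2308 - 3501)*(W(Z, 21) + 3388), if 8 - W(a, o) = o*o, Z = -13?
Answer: -3525315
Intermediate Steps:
W(a, o) = 8 - o² (W(a, o) = 8 - o*o = 8 - o²)
(2308 - 3501)*(W(Z, 21) + 3388) = (2308 - 3501)*((8 - 1*21²) + 3388) = -1193*((8 - 1*441) + 3388) = -1193*((8 - 441) + 3388) = -1193*(-433 + 3388) = -1193*2955 = -3525315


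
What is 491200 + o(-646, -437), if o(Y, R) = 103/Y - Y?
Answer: 317732413/646 ≈ 4.9185e+5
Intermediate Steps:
o(Y, R) = -Y + 103/Y
491200 + o(-646, -437) = 491200 + (-1*(-646) + 103/(-646)) = 491200 + (646 + 103*(-1/646)) = 491200 + (646 - 103/646) = 491200 + 417213/646 = 317732413/646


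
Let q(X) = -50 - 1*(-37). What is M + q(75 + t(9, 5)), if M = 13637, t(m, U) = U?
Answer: 13624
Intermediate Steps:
q(X) = -13 (q(X) = -50 + 37 = -13)
M + q(75 + t(9, 5)) = 13637 - 13 = 13624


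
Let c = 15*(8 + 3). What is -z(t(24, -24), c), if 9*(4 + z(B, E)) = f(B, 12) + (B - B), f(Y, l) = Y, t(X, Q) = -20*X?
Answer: 172/3 ≈ 57.333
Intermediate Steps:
c = 165 (c = 15*11 = 165)
z(B, E) = -4 + B/9 (z(B, E) = -4 + (B + (B - B))/9 = -4 + (B + 0)/9 = -4 + B/9)
-z(t(24, -24), c) = -(-4 + (-20*24)/9) = -(-4 + (⅑)*(-480)) = -(-4 - 160/3) = -1*(-172/3) = 172/3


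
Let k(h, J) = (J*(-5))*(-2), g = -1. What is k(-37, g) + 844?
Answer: 834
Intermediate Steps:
k(h, J) = 10*J (k(h, J) = -5*J*(-2) = 10*J)
k(-37, g) + 844 = 10*(-1) + 844 = -10 + 844 = 834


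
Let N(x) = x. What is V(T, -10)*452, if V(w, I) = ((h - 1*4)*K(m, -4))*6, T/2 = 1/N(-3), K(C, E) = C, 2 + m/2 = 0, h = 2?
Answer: 21696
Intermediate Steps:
m = -4 (m = -4 + 2*0 = -4 + 0 = -4)
T = -2/3 (T = 2/(-3) = 2*(-1/3) = -2/3 ≈ -0.66667)
V(w, I) = 48 (V(w, I) = ((2 - 1*4)*(-4))*6 = ((2 - 4)*(-4))*6 = -2*(-4)*6 = 8*6 = 48)
V(T, -10)*452 = 48*452 = 21696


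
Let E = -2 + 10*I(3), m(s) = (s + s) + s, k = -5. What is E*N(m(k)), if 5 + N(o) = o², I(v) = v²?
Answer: 19360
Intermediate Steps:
m(s) = 3*s (m(s) = 2*s + s = 3*s)
N(o) = -5 + o²
E = 88 (E = -2 + 10*3² = -2 + 10*9 = -2 + 90 = 88)
E*N(m(k)) = 88*(-5 + (3*(-5))²) = 88*(-5 + (-15)²) = 88*(-5 + 225) = 88*220 = 19360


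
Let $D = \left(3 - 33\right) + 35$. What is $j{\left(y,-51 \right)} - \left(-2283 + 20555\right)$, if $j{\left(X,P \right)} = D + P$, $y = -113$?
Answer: $-18318$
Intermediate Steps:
$D = 5$ ($D = -30 + 35 = 5$)
$j{\left(X,P \right)} = 5 + P$
$j{\left(y,-51 \right)} - \left(-2283 + 20555\right) = \left(5 - 51\right) - \left(-2283 + 20555\right) = -46 - 18272 = -18318$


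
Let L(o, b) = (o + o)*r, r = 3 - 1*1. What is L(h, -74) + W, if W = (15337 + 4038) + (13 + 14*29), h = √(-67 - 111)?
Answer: 19794 + 4*I*√178 ≈ 19794.0 + 53.367*I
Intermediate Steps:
r = 2 (r = 3 - 1 = 2)
h = I*√178 (h = √(-178) = I*√178 ≈ 13.342*I)
L(o, b) = 4*o (L(o, b) = (o + o)*2 = (2*o)*2 = 4*o)
W = 19794 (W = 19375 + (13 + 406) = 19375 + 419 = 19794)
L(h, -74) + W = 4*(I*√178) + 19794 = 4*I*√178 + 19794 = 19794 + 4*I*√178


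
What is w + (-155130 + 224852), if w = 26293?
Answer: 96015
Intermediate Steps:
w + (-155130 + 224852) = 26293 + (-155130 + 224852) = 26293 + 69722 = 96015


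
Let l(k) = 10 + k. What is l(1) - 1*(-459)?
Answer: 470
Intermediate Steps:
l(1) - 1*(-459) = (10 + 1) - 1*(-459) = 11 + 459 = 470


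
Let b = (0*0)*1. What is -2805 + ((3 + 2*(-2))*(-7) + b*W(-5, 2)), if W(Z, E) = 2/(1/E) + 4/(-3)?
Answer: -2798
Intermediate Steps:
b = 0 (b = 0*1 = 0)
W(Z, E) = -4/3 + 2*E (W(Z, E) = 2*E + 4*(-⅓) = 2*E - 4/3 = -4/3 + 2*E)
-2805 + ((3 + 2*(-2))*(-7) + b*W(-5, 2)) = -2805 + ((3 + 2*(-2))*(-7) + 0*(-4/3 + 2*2)) = -2805 + ((3 - 4)*(-7) + 0*(-4/3 + 4)) = -2805 + (-1*(-7) + 0*(8/3)) = -2805 + (7 + 0) = -2805 + 7 = -2798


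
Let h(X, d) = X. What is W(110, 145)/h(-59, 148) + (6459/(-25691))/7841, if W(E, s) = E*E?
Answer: -2437462266181/11885144729 ≈ -205.08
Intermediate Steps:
W(E, s) = E**2
W(110, 145)/h(-59, 148) + (6459/(-25691))/7841 = 110**2/(-59) + (6459/(-25691))/7841 = 12100*(-1/59) + (6459*(-1/25691))*(1/7841) = -12100/59 - 6459/25691*1/7841 = -12100/59 - 6459/201443131 = -2437462266181/11885144729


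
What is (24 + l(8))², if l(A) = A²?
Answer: 7744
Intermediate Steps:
(24 + l(8))² = (24 + 8²)² = (24 + 64)² = 88² = 7744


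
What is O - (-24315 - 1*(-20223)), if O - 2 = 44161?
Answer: 48255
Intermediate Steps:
O = 44163 (O = 2 + 44161 = 44163)
O - (-24315 - 1*(-20223)) = 44163 - (-24315 - 1*(-20223)) = 44163 - (-24315 + 20223) = 44163 - 1*(-4092) = 44163 + 4092 = 48255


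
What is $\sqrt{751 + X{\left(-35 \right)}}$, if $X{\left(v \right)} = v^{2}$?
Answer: $2 \sqrt{494} \approx 44.452$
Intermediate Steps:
$\sqrt{751 + X{\left(-35 \right)}} = \sqrt{751 + \left(-35\right)^{2}} = \sqrt{751 + 1225} = \sqrt{1976} = 2 \sqrt{494}$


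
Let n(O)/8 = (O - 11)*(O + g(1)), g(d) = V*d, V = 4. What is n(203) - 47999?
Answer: 269953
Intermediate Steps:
g(d) = 4*d
n(O) = 8*(-11 + O)*(4 + O) (n(O) = 8*((O - 11)*(O + 4*1)) = 8*((-11 + O)*(O + 4)) = 8*((-11 + O)*(4 + O)) = 8*(-11 + O)*(4 + O))
n(203) - 47999 = (-352 - 56*203 + 8*203²) - 47999 = (-352 - 11368 + 8*41209) - 47999 = (-352 - 11368 + 329672) - 47999 = 317952 - 47999 = 269953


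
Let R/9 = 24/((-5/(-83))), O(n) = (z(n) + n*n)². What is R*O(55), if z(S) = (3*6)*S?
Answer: 57800678760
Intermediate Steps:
z(S) = 18*S
O(n) = (n² + 18*n)² (O(n) = (18*n + n*n)² = (18*n + n²)² = (n² + 18*n)²)
R = 17928/5 (R = 9*(24/((-5/(-83)))) = 9*(24/((-5*(-1/83)))) = 9*(24/(5/83)) = 9*(24*(83/5)) = 9*(1992/5) = 17928/5 ≈ 3585.6)
R*O(55) = 17928*(55²*(18 + 55)²)/5 = 17928*(3025*73²)/5 = 17928*(3025*5329)/5 = (17928/5)*16120225 = 57800678760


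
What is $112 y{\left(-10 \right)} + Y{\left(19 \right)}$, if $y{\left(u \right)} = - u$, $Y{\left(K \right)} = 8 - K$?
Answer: $1109$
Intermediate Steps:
$112 y{\left(-10 \right)} + Y{\left(19 \right)} = 112 \left(\left(-1\right) \left(-10\right)\right) + \left(8 - 19\right) = 112 \cdot 10 + \left(8 - 19\right) = 1120 - 11 = 1109$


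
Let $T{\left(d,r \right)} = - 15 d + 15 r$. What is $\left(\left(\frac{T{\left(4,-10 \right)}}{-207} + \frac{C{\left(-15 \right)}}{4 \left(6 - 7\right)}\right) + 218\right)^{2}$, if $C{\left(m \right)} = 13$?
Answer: $\frac{3546321601}{76176} \approx 46554.0$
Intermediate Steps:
$\left(\left(\frac{T{\left(4,-10 \right)}}{-207} + \frac{C{\left(-15 \right)}}{4 \left(6 - 7\right)}\right) + 218\right)^{2} = \left(\left(\frac{\left(-15\right) 4 + 15 \left(-10\right)}{-207} + \frac{13}{4 \left(6 - 7\right)}\right) + 218\right)^{2} = \left(\left(\left(-60 - 150\right) \left(- \frac{1}{207}\right) + \frac{13}{4 \left(-1\right)}\right) + 218\right)^{2} = \left(\left(\left(-210\right) \left(- \frac{1}{207}\right) + \frac{13}{-4}\right) + 218\right)^{2} = \left(\left(\frac{70}{69} + 13 \left(- \frac{1}{4}\right)\right) + 218\right)^{2} = \left(\left(\frac{70}{69} - \frac{13}{4}\right) + 218\right)^{2} = \left(- \frac{617}{276} + 218\right)^{2} = \left(\frac{59551}{276}\right)^{2} = \frac{3546321601}{76176}$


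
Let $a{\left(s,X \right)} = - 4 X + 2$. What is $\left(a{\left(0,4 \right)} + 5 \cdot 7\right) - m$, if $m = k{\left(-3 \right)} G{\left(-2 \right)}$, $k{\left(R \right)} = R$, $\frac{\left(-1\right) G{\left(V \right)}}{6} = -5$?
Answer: $111$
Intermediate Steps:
$G{\left(V \right)} = 30$ ($G{\left(V \right)} = \left(-6\right) \left(-5\right) = 30$)
$a{\left(s,X \right)} = 2 - 4 X$
$m = -90$ ($m = \left(-3\right) 30 = -90$)
$\left(a{\left(0,4 \right)} + 5 \cdot 7\right) - m = \left(\left(2 - 16\right) + 5 \cdot 7\right) - -90 = \left(\left(2 - 16\right) + 35\right) + 90 = \left(-14 + 35\right) + 90 = 21 + 90 = 111$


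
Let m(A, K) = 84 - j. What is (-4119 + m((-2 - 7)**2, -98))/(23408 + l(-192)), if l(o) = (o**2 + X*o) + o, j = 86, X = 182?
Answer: -4121/25136 ≈ -0.16395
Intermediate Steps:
l(o) = o**2 + 183*o (l(o) = (o**2 + 182*o) + o = o**2 + 183*o)
m(A, K) = -2 (m(A, K) = 84 - 1*86 = 84 - 86 = -2)
(-4119 + m((-2 - 7)**2, -98))/(23408 + l(-192)) = (-4119 - 2)/(23408 - 192*(183 - 192)) = -4121/(23408 - 192*(-9)) = -4121/(23408 + 1728) = -4121/25136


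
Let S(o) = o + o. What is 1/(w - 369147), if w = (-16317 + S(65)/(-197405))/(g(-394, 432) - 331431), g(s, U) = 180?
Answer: -1006009287/371365260713458 ≈ -2.7089e-6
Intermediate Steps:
S(o) = 2*o
w = 49554731/1006009287 (w = (-16317 + (2*65)/(-197405))/(180 - 331431) = (-16317 + 130*(-1/197405))/(-331251) = (-16317 - 2/3037)*(-1/331251) = -49554731/3037*(-1/331251) = 49554731/1006009287 ≈ 0.049259)
1/(w - 369147) = 1/(49554731/1006009287 - 369147) = 1/(-371365260713458/1006009287) = -1006009287/371365260713458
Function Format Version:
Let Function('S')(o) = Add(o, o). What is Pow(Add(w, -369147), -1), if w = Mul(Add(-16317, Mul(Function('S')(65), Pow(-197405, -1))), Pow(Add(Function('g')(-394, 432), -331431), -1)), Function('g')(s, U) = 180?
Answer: Rational(-1006009287, 371365260713458) ≈ -2.7089e-6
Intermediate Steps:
Function('S')(o) = Mul(2, o)
w = Rational(49554731, 1006009287) (w = Mul(Add(-16317, Mul(Mul(2, 65), Pow(-197405, -1))), Pow(Add(180, -331431), -1)) = Mul(Add(-16317, Mul(130, Rational(-1, 197405))), Pow(-331251, -1)) = Mul(Add(-16317, Rational(-2, 3037)), Rational(-1, 331251)) = Mul(Rational(-49554731, 3037), Rational(-1, 331251)) = Rational(49554731, 1006009287) ≈ 0.049259)
Pow(Add(w, -369147), -1) = Pow(Add(Rational(49554731, 1006009287), -369147), -1) = Pow(Rational(-371365260713458, 1006009287), -1) = Rational(-1006009287, 371365260713458)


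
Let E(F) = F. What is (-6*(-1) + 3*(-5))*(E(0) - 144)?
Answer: 1296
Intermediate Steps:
(-6*(-1) + 3*(-5))*(E(0) - 144) = (-6*(-1) + 3*(-5))*(0 - 144) = (6 - 15)*(-144) = -9*(-144) = 1296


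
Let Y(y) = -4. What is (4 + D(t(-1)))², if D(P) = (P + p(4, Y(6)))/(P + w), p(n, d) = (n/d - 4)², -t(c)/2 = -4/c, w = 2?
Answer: 49/36 ≈ 1.3611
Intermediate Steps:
t(c) = 8/c (t(c) = -(-8)/c = 8/c)
p(n, d) = (-4 + n/d)²
D(P) = (25 + P)/(2 + P) (D(P) = (P + (-1*4 + 4*(-4))²/(-4)²)/(P + 2) = (P + (-4 - 16)²/16)/(2 + P) = (P + (1/16)*(-20)²)/(2 + P) = (P + (1/16)*400)/(2 + P) = (P + 25)/(2 + P) = (25 + P)/(2 + P))
(4 + D(t(-1)))² = (4 + (25 + 8/(-1))/(2 + 8/(-1)))² = (4 + (25 + 8*(-1))/(2 + 8*(-1)))² = (4 + (25 - 8)/(2 - 8))² = (4 + 17/(-6))² = (4 - ⅙*17)² = (4 - 17/6)² = (7/6)² = 49/36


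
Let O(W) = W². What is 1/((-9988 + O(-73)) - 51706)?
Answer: -1/56365 ≈ -1.7742e-5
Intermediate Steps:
1/((-9988 + O(-73)) - 51706) = 1/((-9988 + (-73)²) - 51706) = 1/((-9988 + 5329) - 51706) = 1/(-4659 - 51706) = 1/(-56365) = -1/56365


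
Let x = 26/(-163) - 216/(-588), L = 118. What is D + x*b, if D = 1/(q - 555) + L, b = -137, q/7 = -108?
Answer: 937417319/10470957 ≈ 89.526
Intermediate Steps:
q = -756 (q = 7*(-108) = -756)
D = 154697/1311 (D = 1/(-756 - 555) + 118 = 1/(-1311) + 118 = -1/1311 + 118 = 154697/1311 ≈ 118.00)
x = 1660/7987 (x = 26*(-1/163) - 216*(-1/588) = -26/163 + 18/49 = 1660/7987 ≈ 0.20784)
D + x*b = 154697/1311 + (1660/7987)*(-137) = 154697/1311 - 227420/7987 = 937417319/10470957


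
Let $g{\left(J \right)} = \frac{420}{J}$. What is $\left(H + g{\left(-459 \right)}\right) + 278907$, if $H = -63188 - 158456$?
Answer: $\frac{8761099}{153} \approx 57262.0$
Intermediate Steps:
$H = -221644$ ($H = -63188 - 158456 = -221644$)
$\left(H + g{\left(-459 \right)}\right) + 278907 = \left(-221644 + \frac{420}{-459}\right) + 278907 = \left(-221644 + 420 \left(- \frac{1}{459}\right)\right) + 278907 = \left(-221644 - \frac{140}{153}\right) + 278907 = - \frac{33911672}{153} + 278907 = \frac{8761099}{153}$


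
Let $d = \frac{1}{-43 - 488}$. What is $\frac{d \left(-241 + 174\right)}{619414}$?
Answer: $\frac{67}{328908834} \approx 2.037 \cdot 10^{-7}$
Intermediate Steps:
$d = - \frac{1}{531}$ ($d = \frac{1}{-531} = - \frac{1}{531} \approx -0.0018832$)
$\frac{d \left(-241 + 174\right)}{619414} = \frac{\left(- \frac{1}{531}\right) \left(-241 + 174\right)}{619414} = \left(- \frac{1}{531}\right) \left(-67\right) \frac{1}{619414} = \frac{67}{531} \cdot \frac{1}{619414} = \frac{67}{328908834}$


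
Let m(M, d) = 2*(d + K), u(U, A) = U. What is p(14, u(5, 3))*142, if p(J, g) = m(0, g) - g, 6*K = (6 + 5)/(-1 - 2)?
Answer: 4828/9 ≈ 536.44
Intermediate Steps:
K = -11/18 (K = ((6 + 5)/(-1 - 2))/6 = (11/(-3))/6 = (11*(-⅓))/6 = (⅙)*(-11/3) = -11/18 ≈ -0.61111)
m(M, d) = -11/9 + 2*d (m(M, d) = 2*(d - 11/18) = 2*(-11/18 + d) = -11/9 + 2*d)
p(J, g) = -11/9 + g (p(J, g) = (-11/9 + 2*g) - g = -11/9 + g)
p(14, u(5, 3))*142 = (-11/9 + 5)*142 = (34/9)*142 = 4828/9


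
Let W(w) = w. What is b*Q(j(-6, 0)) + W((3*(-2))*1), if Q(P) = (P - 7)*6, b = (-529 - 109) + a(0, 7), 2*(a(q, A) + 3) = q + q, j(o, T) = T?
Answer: 26916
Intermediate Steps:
a(q, A) = -3 + q (a(q, A) = -3 + (q + q)/2 = -3 + (2*q)/2 = -3 + q)
b = -641 (b = (-529 - 109) + (-3 + 0) = -638 - 3 = -641)
Q(P) = -42 + 6*P (Q(P) = (-7 + P)*6 = -42 + 6*P)
b*Q(j(-6, 0)) + W((3*(-2))*1) = -641*(-42 + 6*0) + (3*(-2))*1 = -641*(-42 + 0) - 6*1 = -641*(-42) - 6 = 26922 - 6 = 26916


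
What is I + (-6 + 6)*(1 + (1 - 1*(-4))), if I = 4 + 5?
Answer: 9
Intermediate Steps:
I = 9
I + (-6 + 6)*(1 + (1 - 1*(-4))) = 9 + (-6 + 6)*(1 + (1 - 1*(-4))) = 9 + 0*(1 + (1 + 4)) = 9 + 0*(1 + 5) = 9 + 0*6 = 9 + 0 = 9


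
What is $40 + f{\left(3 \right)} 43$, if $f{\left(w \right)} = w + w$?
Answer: $298$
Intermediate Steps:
$f{\left(w \right)} = 2 w$
$40 + f{\left(3 \right)} 43 = 40 + 2 \cdot 3 \cdot 43 = 40 + 6 \cdot 43 = 40 + 258 = 298$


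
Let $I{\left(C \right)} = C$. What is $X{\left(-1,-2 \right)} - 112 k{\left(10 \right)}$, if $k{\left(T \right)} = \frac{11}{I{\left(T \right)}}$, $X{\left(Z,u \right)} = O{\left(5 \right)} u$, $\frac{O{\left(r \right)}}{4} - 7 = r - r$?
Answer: $- \frac{896}{5} \approx -179.2$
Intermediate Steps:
$O{\left(r \right)} = 28$ ($O{\left(r \right)} = 28 + 4 \left(r - r\right) = 28 + 4 \cdot 0 = 28 + 0 = 28$)
$X{\left(Z,u \right)} = 28 u$
$k{\left(T \right)} = \frac{11}{T}$
$X{\left(-1,-2 \right)} - 112 k{\left(10 \right)} = 28 \left(-2\right) - 112 \cdot \frac{11}{10} = -56 - 112 \cdot 11 \cdot \frac{1}{10} = -56 - \frac{616}{5} = - \frac{896}{5}$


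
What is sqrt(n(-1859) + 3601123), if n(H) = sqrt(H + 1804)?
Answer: sqrt(3601123 + I*sqrt(55)) ≈ 1897.7 + 0.002*I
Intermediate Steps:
n(H) = sqrt(1804 + H)
sqrt(n(-1859) + 3601123) = sqrt(sqrt(1804 - 1859) + 3601123) = sqrt(sqrt(-55) + 3601123) = sqrt(I*sqrt(55) + 3601123) = sqrt(3601123 + I*sqrt(55))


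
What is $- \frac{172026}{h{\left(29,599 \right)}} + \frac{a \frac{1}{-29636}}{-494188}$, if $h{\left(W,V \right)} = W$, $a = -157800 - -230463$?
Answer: $- \frac{2519450745233541}{424726911472} \approx -5931.9$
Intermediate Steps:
$a = 72663$ ($a = -157800 + 230463 = 72663$)
$- \frac{172026}{h{\left(29,599 \right)}} + \frac{a \frac{1}{-29636}}{-494188} = - \frac{172026}{29} + \frac{72663 \frac{1}{-29636}}{-494188} = \left(-172026\right) \frac{1}{29} + 72663 \left(- \frac{1}{29636}\right) \left(- \frac{1}{494188}\right) = - \frac{172026}{29} - - \frac{72663}{14645755568} = - \frac{172026}{29} + \frac{72663}{14645755568} = - \frac{2519450745233541}{424726911472}$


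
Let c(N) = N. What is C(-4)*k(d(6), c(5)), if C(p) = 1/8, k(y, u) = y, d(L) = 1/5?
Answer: 1/40 ≈ 0.025000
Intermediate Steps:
d(L) = 1/5
C(p) = 1/8
C(-4)*k(d(6), c(5)) = (1/8)*(1/5) = 1/40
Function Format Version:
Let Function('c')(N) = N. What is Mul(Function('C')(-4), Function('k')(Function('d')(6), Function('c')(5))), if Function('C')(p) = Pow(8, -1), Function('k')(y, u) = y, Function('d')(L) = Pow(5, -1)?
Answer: Rational(1, 40) ≈ 0.025000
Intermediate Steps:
Function('d')(L) = Rational(1, 5)
Function('C')(p) = Rational(1, 8)
Mul(Function('C')(-4), Function('k')(Function('d')(6), Function('c')(5))) = Mul(Rational(1, 8), Rational(1, 5)) = Rational(1, 40)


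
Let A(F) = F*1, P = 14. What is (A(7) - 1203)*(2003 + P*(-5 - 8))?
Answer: -2177916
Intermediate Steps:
A(F) = F
(A(7) - 1203)*(2003 + P*(-5 - 8)) = (7 - 1203)*(2003 + 14*(-5 - 8)) = -1196*(2003 + 14*(-13)) = -1196*(2003 - 182) = -1196*1821 = -2177916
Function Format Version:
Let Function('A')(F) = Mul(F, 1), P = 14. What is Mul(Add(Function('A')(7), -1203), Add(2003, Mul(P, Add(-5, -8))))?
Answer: -2177916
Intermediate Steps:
Function('A')(F) = F
Mul(Add(Function('A')(7), -1203), Add(2003, Mul(P, Add(-5, -8)))) = Mul(Add(7, -1203), Add(2003, Mul(14, Add(-5, -8)))) = Mul(-1196, Add(2003, Mul(14, -13))) = Mul(-1196, Add(2003, -182)) = Mul(-1196, 1821) = -2177916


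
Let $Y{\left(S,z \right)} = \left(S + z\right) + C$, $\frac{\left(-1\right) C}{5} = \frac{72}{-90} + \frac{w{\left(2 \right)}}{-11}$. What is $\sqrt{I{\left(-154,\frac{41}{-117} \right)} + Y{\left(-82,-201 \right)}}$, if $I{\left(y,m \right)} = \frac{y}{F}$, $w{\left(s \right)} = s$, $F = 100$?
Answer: $\frac{i \sqrt{3383534}}{110} \approx 16.722 i$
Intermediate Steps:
$C = \frac{54}{11}$ ($C = - 5 \left(\frac{72}{-90} + \frac{2}{-11}\right) = - 5 \left(72 \left(- \frac{1}{90}\right) + 2 \left(- \frac{1}{11}\right)\right) = - 5 \left(- \frac{4}{5} - \frac{2}{11}\right) = \left(-5\right) \left(- \frac{54}{55}\right) = \frac{54}{11} \approx 4.9091$)
$I{\left(y,m \right)} = \frac{y}{100}$
$Y{\left(S,z \right)} = \frac{54}{11} + S + z$ ($Y{\left(S,z \right)} = \left(S + z\right) + \frac{54}{11} = \frac{54}{11} + S + z$)
$\sqrt{I{\left(-154,\frac{41}{-117} \right)} + Y{\left(-82,-201 \right)}} = \sqrt{\frac{1}{100} \left(-154\right) - \frac{3059}{11}} = \sqrt{- \frac{77}{50} - \frac{3059}{11}} = \sqrt{- \frac{153797}{550}} = \frac{i \sqrt{3383534}}{110}$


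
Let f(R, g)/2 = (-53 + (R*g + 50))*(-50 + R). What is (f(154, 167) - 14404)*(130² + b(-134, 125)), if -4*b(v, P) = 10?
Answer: 90136604610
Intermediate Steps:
b(v, P) = -5/2 (b(v, P) = -¼*10 = -5/2)
f(R, g) = 2*(-50 + R)*(-3 + R*g) (f(R, g) = 2*((-53 + (R*g + 50))*(-50 + R)) = 2*((-53 + (50 + R*g))*(-50 + R)) = 2*((-3 + R*g)*(-50 + R)) = 2*((-50 + R)*(-3 + R*g)) = 2*(-50 + R)*(-3 + R*g))
(f(154, 167) - 14404)*(130² + b(-134, 125)) = ((300 - 6*154 - 100*154*167 + 2*167*154²) - 14404)*(130² - 5/2) = ((300 - 924 - 2571800 + 2*167*23716) - 14404)*(16900 - 5/2) = ((300 - 924 - 2571800 + 7921144) - 14404)*(33795/2) = (5348720 - 14404)*(33795/2) = 5334316*(33795/2) = 90136604610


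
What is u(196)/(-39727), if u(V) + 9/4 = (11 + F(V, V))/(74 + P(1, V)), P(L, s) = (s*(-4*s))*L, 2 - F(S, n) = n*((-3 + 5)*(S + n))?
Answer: 383853/12203339860 ≈ 3.1455e-5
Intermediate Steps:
F(S, n) = 2 - n*(2*S + 2*n) (F(S, n) = 2 - n*(-3 + 5)*(S + n) = 2 - n*2*(S + n) = 2 - n*(2*S + 2*n))
P(L, s) = -4*L*s² (P(L, s) = (-4*s²)*L = -4*L*s²)
u(V) = -9/4 + (13 - 4*V²)/(74 - 4*V²) (u(V) = -9/4 + (11 + (2 - 2*V² - 2*V*V))/(74 - 4*1*V²) = -9/4 + (11 + (2 - 2*V² - 2*V²))/(74 - 4*V²) = -9/4 + (11 + (2 - 4*V²))/(74 - 4*V²) = -9/4 + (13 - 4*V²)/(74 - 4*V²))
u(196)/(-39727) = ((307 - 10*196²)/(4*(-37 + 2*196²)))/(-39727) = ((307 - 10*38416)/(4*(-37 + 2*38416)))*(-1/39727) = ((307 - 384160)/(4*(-37 + 76832)))*(-1/39727) = ((¼)*(-383853)/76795)*(-1/39727) = ((¼)*(1/76795)*(-383853))*(-1/39727) = -383853/307180*(-1/39727) = 383853/12203339860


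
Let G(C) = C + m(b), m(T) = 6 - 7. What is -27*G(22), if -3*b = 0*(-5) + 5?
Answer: -567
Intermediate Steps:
b = -5/3 (b = -(0*(-5) + 5)/3 = -(0 + 5)/3 = -⅓*5 = -5/3 ≈ -1.6667)
m(T) = -1
G(C) = -1 + C (G(C) = C - 1 = -1 + C)
-27*G(22) = -27*(-1 + 22) = -27*21 = -567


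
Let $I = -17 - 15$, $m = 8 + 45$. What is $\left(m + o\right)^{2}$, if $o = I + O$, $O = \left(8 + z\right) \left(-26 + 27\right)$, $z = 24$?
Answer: $2809$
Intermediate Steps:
$m = 53$
$O = 32$ ($O = \left(8 + 24\right) \left(-26 + 27\right) = 32 \cdot 1 = 32$)
$I = -32$ ($I = -17 - 15 = -32$)
$o = 0$ ($o = -32 + 32 = 0$)
$\left(m + o\right)^{2} = \left(53 + 0\right)^{2} = 53^{2} = 2809$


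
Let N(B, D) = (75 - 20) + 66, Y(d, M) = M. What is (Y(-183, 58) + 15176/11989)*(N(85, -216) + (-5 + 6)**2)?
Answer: 86685636/11989 ≈ 7230.4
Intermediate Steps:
N(B, D) = 121 (N(B, D) = 55 + 66 = 121)
(Y(-183, 58) + 15176/11989)*(N(85, -216) + (-5 + 6)**2) = (58 + 15176/11989)*(121 + (-5 + 6)**2) = (58 + 15176*(1/11989))*(121 + 1**2) = (58 + 15176/11989)*(121 + 1) = (710538/11989)*122 = 86685636/11989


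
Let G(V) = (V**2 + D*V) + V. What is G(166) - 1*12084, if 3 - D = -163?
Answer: 43194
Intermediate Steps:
D = 166 (D = 3 - 1*(-163) = 3 + 163 = 166)
G(V) = V**2 + 167*V (G(V) = (V**2 + 166*V) + V = V**2 + 167*V)
G(166) - 1*12084 = 166*(167 + 166) - 1*12084 = 166*333 - 12084 = 55278 - 12084 = 43194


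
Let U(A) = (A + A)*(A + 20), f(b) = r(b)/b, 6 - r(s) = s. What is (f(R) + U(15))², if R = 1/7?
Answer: 1190281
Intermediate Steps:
r(s) = 6 - s
R = ⅐ ≈ 0.14286
f(b) = (6 - b)/b
U(A) = 2*A*(20 + A) (U(A) = (2*A)*(20 + A) = 2*A*(20 + A))
(f(R) + U(15))² = ((6 - 1*⅐)/(⅐) + 2*15*(20 + 15))² = (7*(6 - ⅐) + 2*15*35)² = (7*(41/7) + 1050)² = (41 + 1050)² = 1091² = 1190281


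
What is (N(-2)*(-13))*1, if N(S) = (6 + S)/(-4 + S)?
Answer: 26/3 ≈ 8.6667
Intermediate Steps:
N(S) = (6 + S)/(-4 + S)
(N(-2)*(-13))*1 = (((6 - 2)/(-4 - 2))*(-13))*1 = ((4/(-6))*(-13))*1 = (-⅙*4*(-13))*1 = -⅔*(-13)*1 = (26/3)*1 = 26/3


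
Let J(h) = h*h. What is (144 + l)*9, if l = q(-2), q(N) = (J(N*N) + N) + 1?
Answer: 1431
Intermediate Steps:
J(h) = h**2
q(N) = 1 + N + N**4 (q(N) = ((N*N)**2 + N) + 1 = ((N**2)**2 + N) + 1 = (N**4 + N) + 1 = (N + N**4) + 1 = 1 + N + N**4)
l = 15 (l = 1 - 2 + (-2)**4 = 1 - 2 + 16 = 15)
(144 + l)*9 = (144 + 15)*9 = 159*9 = 1431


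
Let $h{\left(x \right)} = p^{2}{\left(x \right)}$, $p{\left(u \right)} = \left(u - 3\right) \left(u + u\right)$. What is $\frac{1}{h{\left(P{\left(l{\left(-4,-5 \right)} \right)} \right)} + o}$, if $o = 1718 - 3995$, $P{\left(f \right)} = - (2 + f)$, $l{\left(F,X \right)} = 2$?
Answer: $\frac{1}{859} \approx 0.0011641$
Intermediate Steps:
$P{\left(f \right)} = -2 - f$
$p{\left(u \right)} = 2 u \left(-3 + u\right)$ ($p{\left(u \right)} = \left(-3 + u\right) 2 u = 2 u \left(-3 + u\right)$)
$o = -2277$
$h{\left(x \right)} = 4 x^{2} \left(-3 + x\right)^{2}$ ($h{\left(x \right)} = \left(2 x \left(-3 + x\right)\right)^{2} = 4 x^{2} \left(-3 + x\right)^{2}$)
$\frac{1}{h{\left(P{\left(l{\left(-4,-5 \right)} \right)} \right)} + o} = \frac{1}{4 \left(-2 - 2\right)^{2} \left(-3 - 4\right)^{2} - 2277} = \frac{1}{4 \left(-4\right)^{2} \left(-3 - 4\right)^{2} - 2277} = \frac{1}{4 \cdot 16 \left(-7\right)^{2} - 2277} = \frac{1}{4 \cdot 16 \cdot 49 - 2277} = \frac{1}{3136 - 2277} = \frac{1}{859}$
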